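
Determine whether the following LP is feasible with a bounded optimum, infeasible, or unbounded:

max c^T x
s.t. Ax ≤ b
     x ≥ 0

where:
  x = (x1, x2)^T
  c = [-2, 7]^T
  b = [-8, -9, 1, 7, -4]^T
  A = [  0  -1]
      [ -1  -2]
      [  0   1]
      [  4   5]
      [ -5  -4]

Infeasible (no feasible solution exists)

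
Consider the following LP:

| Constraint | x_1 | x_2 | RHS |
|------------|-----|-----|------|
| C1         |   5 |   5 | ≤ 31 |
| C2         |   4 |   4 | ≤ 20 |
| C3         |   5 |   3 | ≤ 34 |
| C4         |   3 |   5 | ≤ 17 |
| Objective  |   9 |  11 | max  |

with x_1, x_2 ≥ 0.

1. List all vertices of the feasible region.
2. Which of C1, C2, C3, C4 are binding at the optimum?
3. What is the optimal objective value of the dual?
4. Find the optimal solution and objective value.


1. (0, 0), (5, 0), (4, 1), (0, 3.4)
2. C2, C4
3. 47
4. x_1 = 4, x_2 = 1, z = 47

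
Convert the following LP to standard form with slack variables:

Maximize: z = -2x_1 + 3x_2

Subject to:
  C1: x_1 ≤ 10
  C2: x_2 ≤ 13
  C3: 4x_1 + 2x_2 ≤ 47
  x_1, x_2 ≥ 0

max z = -2x_1 + 3x_2

s.t.
  x_1 + s1 = 10
  x_2 + s2 = 13
  4x_1 + 2x_2 + s3 = 47
  x_1, x_2, s1, s2, s3 ≥ 0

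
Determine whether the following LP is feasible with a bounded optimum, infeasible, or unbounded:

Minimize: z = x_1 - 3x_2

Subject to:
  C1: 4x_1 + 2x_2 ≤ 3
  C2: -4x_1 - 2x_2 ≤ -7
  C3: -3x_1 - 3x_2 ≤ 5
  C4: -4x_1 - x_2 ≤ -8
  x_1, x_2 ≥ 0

Infeasible (no feasible solution exists)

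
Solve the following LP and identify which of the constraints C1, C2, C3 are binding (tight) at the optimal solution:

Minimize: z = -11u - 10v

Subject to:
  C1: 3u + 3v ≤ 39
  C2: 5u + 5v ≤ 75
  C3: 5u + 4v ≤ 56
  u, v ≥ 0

At u = 4, v = 9, compute slack b - a·x for each constraint:
  C1: 39 − 39 = 0  (binding)
  C2: 75 − 65 = 10  (slack)
  C3: 56 − 56 = 0  (binding)

Optimal: u = 4, v = 9
Binding: C1, C3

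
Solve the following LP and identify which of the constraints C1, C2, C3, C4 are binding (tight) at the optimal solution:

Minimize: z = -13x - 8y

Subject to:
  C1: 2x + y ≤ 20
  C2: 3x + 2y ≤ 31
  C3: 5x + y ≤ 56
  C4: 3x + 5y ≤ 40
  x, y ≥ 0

At x = 9, y = 2, compute slack b - a·x for each constraint:
  C1: 20 − 20 = 0  (binding)
  C2: 31 − 31 = 0  (binding)
  C3: 56 − 47 = 9  (slack)
  C4: 40 − 37 = 3  (slack)

Optimal: x = 9, y = 2
Binding: C1, C2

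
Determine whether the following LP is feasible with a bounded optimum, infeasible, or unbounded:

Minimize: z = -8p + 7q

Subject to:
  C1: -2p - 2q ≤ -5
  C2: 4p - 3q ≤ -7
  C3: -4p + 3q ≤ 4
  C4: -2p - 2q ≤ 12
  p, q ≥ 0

Infeasible (no feasible solution exists)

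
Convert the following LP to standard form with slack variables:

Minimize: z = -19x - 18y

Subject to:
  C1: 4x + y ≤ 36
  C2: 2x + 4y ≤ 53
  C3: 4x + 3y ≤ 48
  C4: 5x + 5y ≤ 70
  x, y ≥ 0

min z = -19x - 18y

s.t.
  4x + y + s1 = 36
  2x + 4y + s2 = 53
  4x + 3y + s3 = 48
  5x + 5y + s4 = 70
  x, y, s1, s2, s3, s4 ≥ 0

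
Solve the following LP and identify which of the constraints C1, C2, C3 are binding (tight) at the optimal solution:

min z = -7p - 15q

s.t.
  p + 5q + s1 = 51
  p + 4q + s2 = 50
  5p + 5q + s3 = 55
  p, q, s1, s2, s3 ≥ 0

At p = 1, q = 10, compute slack b - a·x for each constraint:
  C1: 51 − 51 = 0  (binding)
  C2: 50 − 41 = 9  (slack)
  C3: 55 − 55 = 0  (binding)

Optimal: p = 1, q = 10
Binding: C1, C3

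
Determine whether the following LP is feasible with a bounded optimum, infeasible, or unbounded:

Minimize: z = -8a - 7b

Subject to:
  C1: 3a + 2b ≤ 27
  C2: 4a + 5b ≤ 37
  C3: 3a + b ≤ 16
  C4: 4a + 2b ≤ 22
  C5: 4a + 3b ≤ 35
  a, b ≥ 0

Feasible with a bounded optimal solution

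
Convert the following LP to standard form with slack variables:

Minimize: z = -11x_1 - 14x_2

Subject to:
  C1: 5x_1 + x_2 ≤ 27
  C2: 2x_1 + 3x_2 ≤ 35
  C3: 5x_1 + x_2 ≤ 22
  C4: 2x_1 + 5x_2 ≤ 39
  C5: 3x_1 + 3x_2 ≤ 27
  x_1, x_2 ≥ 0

min z = -11x_1 - 14x_2

s.t.
  5x_1 + x_2 + s1 = 27
  2x_1 + 3x_2 + s2 = 35
  5x_1 + x_2 + s3 = 22
  2x_1 + 5x_2 + s4 = 39
  3x_1 + 3x_2 + s5 = 27
  x_1, x_2, s1, s2, s3, s4, s5 ≥ 0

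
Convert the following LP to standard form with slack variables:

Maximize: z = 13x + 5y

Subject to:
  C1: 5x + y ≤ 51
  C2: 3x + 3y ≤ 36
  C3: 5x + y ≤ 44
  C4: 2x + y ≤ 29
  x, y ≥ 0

max z = 13x + 5y

s.t.
  5x + y + s1 = 51
  3x + 3y + s2 = 36
  5x + y + s3 = 44
  2x + y + s4 = 29
  x, y, s1, s2, s3, s4 ≥ 0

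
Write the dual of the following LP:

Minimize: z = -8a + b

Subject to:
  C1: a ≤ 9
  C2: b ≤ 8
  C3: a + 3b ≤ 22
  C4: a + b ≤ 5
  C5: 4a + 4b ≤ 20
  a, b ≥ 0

Primal min cᵀx s.t. Ax ≤ b, x ≥ 0  →  Dual max −bᵀy s.t. Aᵀy ≥ −c, y ≥ 0.

Maximize: z = -9y1 - 8y2 - 22y3 - 5y4 - 20y5

Subject to:
  y1 + y3 + y4 + 4y5 ≥ 8
  y2 + 3y3 + y4 + 4y5 ≥ -1
  y1, y2, y3, y4, y5 ≥ 0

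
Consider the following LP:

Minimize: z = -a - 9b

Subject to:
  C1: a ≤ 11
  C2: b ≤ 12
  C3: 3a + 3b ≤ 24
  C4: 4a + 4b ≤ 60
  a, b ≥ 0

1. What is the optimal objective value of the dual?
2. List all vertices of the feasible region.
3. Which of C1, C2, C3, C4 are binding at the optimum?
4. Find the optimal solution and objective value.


1. -72
2. (0, 0), (8, 0), (0, 8)
3. C3
4. a = 0, b = 8, z = -72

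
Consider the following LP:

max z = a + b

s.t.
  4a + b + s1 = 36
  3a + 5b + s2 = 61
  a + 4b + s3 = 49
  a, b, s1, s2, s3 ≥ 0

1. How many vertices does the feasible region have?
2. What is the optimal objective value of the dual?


1. 4
2. 15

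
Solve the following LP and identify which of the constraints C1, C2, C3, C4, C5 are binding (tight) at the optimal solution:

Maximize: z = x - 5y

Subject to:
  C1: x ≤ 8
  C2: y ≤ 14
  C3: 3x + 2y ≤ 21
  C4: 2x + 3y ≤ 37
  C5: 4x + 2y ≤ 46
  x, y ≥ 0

At x = 7, y = 0, compute slack b - a·x for each constraint:
  C1: 8 − 7 = 1  (slack)
  C2: 14 − 0 = 14  (slack)
  C3: 21 − 21 = 0  (binding)
  C4: 37 − 14 = 23  (slack)
  C5: 46 − 28 = 18  (slack)

Optimal: x = 7, y = 0
Binding: C3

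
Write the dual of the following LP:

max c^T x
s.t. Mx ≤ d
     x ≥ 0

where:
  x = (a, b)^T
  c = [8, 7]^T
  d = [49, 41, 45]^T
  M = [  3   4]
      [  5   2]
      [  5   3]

Primal max cᵀx s.t. Ax ≤ b, x ≥ 0  →  Dual min bᵀy s.t. Aᵀy ≥ c, y ≥ 0.

Minimize: z = 49y1 + 41y2 + 45y3

Subject to:
  3y1 + 5y2 + 5y3 ≥ 8
  4y1 + 2y2 + 3y3 ≥ 7
  y1, y2, y3 ≥ 0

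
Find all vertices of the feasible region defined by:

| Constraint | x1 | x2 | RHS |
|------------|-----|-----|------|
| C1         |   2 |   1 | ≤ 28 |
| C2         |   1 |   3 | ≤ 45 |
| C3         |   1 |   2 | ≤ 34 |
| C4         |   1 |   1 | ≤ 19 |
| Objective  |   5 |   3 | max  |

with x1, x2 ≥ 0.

(0, 0), (14, 0), (9, 10), (6, 13), (0, 15)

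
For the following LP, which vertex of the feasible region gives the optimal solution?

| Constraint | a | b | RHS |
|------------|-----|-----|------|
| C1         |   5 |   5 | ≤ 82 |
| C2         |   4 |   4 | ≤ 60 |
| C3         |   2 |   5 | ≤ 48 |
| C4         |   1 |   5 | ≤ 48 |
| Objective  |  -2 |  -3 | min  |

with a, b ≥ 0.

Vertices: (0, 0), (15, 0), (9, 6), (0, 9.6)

Evaluate the objective at each vertex of the feasible region:
  z(0, 0) = 0
  z(15, 0) = -30
  z(9, 6) = -36  ←
  z(0, 9.6) = -28.8
The minimum is at a = 9, b = 6.

(9, 6)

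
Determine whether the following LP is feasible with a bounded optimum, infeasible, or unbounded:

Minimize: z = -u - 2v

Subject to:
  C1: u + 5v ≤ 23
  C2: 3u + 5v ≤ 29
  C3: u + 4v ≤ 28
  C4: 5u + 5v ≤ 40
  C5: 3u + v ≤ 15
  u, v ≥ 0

Feasible with a bounded optimal solution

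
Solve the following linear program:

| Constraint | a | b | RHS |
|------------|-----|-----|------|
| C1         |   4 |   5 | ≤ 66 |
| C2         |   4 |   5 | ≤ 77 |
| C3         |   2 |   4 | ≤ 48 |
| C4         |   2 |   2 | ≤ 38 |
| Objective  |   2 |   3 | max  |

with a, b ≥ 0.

Evaluate the objective at each vertex of the feasible region:
  z(0, 0) = 0
  z(16.5, 0) = 33
  z(4, 10) = 38  ←
  z(0, 12) = 36
The maximum is at a = 4, b = 10.

a = 4, b = 10, z = 38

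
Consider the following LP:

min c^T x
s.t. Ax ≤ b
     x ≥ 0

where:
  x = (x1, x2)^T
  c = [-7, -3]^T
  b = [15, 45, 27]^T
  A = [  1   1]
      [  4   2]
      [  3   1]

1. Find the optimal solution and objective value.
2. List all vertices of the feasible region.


1. x1 = 6, x2 = 9, z = -69
2. (0, 0), (9, 0), (6, 9), (0, 15)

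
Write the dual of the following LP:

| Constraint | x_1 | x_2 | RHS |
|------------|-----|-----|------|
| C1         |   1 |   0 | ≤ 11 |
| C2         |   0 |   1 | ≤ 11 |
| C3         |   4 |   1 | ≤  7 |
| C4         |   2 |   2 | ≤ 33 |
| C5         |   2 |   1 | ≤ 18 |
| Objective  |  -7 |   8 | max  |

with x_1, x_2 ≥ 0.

Primal max cᵀx s.t. Ax ≤ b, x ≥ 0  →  Dual min bᵀy s.t. Aᵀy ≥ c, y ≥ 0.

Minimize: z = 11y1 + 11y2 + 7y3 + 33y4 + 18y5

Subject to:
  y1 + 4y3 + 2y4 + 2y5 ≥ -7
  y2 + y3 + 2y4 + y5 ≥ 8
  y1, y2, y3, y4, y5 ≥ 0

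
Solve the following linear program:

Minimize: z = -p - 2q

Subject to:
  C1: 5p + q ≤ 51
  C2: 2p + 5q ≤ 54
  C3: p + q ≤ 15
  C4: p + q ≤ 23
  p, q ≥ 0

Evaluate the objective at each vertex of the feasible region:
  z(0, 0) = 0
  z(10.2, 0) = -10.2
  z(9, 6) = -21
  z(7, 8) = -23  ←
  z(0, 10.8) = -21.6
The minimum is at p = 7, q = 8.

p = 7, q = 8, z = -23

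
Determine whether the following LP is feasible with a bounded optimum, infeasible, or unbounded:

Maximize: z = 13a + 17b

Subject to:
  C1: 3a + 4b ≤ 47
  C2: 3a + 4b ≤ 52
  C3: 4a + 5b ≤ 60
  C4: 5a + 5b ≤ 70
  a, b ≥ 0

Feasible with a bounded optimal solution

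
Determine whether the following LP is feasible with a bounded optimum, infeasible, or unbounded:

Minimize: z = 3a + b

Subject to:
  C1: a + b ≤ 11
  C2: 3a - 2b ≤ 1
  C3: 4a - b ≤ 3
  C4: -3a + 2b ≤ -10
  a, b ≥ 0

Infeasible (no feasible solution exists)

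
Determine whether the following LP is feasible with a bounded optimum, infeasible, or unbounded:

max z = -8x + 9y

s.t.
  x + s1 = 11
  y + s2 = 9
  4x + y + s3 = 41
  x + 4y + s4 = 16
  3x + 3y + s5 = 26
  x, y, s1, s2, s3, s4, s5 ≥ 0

Feasible with a bounded optimal solution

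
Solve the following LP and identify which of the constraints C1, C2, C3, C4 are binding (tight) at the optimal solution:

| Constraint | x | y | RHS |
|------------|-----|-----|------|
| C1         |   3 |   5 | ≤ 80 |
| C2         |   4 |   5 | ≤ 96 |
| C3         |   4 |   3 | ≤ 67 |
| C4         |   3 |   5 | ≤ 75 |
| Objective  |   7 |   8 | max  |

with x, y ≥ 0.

At x = 10, y = 9, compute slack b - a·x for each constraint:
  C1: 80 − 75 = 5  (slack)
  C2: 96 − 85 = 11  (slack)
  C3: 67 − 67 = 0  (binding)
  C4: 75 − 75 = 0  (binding)

Optimal: x = 10, y = 9
Binding: C3, C4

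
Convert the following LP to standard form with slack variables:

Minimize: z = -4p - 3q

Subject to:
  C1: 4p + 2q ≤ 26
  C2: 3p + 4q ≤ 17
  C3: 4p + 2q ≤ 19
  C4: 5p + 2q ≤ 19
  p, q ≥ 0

min z = -4p - 3q

s.t.
  4p + 2q + s1 = 26
  3p + 4q + s2 = 17
  4p + 2q + s3 = 19
  5p + 2q + s4 = 19
  p, q, s1, s2, s3, s4 ≥ 0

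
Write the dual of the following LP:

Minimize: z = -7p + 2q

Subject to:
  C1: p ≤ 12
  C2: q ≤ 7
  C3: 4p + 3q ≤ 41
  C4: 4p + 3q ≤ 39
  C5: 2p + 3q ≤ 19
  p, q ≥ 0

Primal min cᵀx s.t. Ax ≤ b, x ≥ 0  →  Dual max −bᵀy s.t. Aᵀy ≥ −c, y ≥ 0.

Maximize: z = -12y1 - 7y2 - 41y3 - 39y4 - 19y5

Subject to:
  y1 + 4y3 + 4y4 + 2y5 ≥ 7
  y2 + 3y3 + 3y4 + 3y5 ≥ -2
  y1, y2, y3, y4, y5 ≥ 0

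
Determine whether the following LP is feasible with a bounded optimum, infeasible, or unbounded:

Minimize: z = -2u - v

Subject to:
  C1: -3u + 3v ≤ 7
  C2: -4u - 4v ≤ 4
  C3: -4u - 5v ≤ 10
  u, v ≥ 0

Unbounded (objective can decrease without bound)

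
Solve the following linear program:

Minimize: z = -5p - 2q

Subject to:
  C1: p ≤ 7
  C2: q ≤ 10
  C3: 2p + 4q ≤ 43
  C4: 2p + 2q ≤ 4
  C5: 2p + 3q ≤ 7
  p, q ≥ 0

Evaluate the objective at each vertex of the feasible region:
  z(0, 0) = 0
  z(2, 0) = -10  ←
  z(0, 2) = -4
The minimum is at p = 2, q = 0.

p = 2, q = 0, z = -10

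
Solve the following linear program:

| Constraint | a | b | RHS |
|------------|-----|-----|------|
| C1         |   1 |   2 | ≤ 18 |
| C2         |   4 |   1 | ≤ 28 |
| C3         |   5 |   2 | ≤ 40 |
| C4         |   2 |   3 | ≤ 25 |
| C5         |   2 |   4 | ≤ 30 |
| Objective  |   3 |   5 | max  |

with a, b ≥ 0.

Evaluate the objective at each vertex of the feasible region:
  z(0, 0) = 0
  z(7, 0) = 21
  z(5.9, 4.4) = 39.7
  z(5, 5) = 40  ←
  z(0, 7.5) = 37.5
The maximum is at a = 5, b = 5.

a = 5, b = 5, z = 40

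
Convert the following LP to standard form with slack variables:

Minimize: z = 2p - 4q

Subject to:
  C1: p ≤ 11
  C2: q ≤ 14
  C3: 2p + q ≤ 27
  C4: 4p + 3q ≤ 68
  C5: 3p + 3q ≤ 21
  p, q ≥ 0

min z = 2p - 4q

s.t.
  p + s1 = 11
  q + s2 = 14
  2p + q + s3 = 27
  4p + 3q + s4 = 68
  3p + 3q + s5 = 21
  p, q, s1, s2, s3, s4, s5 ≥ 0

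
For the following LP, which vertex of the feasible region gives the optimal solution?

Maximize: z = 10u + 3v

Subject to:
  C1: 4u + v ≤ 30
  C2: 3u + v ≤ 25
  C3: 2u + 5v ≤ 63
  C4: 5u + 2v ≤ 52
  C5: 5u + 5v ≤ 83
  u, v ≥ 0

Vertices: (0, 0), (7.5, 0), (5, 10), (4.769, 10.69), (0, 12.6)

Evaluate the objective at each vertex of the feasible region:
  z(0, 0) = 0
  z(7.5, 0) = 75
  z(5, 10) = 80  ←
  z(4.769, 10.69) = 79.77
  z(0, 12.6) = 37.8
The maximum is at u = 5, v = 10.

(5, 10)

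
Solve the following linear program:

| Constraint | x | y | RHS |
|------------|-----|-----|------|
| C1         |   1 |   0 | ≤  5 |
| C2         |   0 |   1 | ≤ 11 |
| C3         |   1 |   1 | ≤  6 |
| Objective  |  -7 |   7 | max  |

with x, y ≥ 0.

Evaluate the objective at each vertex of the feasible region:
  z(0, 0) = 0
  z(5, 0) = -35
  z(5, 1) = -28
  z(0, 6) = 42  ←
The maximum is at x = 0, y = 6.

x = 0, y = 6, z = 42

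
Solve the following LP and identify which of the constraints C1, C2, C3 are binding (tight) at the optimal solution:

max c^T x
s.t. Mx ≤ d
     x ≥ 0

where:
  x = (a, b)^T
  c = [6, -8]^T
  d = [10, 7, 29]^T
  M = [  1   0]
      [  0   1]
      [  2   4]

At a = 10, b = 0, compute slack b - a·x for each constraint:
  C1: 10 − 10 = 0  (binding)
  C2: 7 − 0 = 7  (slack)
  C3: 29 − 20 = 9  (slack)

Optimal: a = 10, b = 0
Binding: C1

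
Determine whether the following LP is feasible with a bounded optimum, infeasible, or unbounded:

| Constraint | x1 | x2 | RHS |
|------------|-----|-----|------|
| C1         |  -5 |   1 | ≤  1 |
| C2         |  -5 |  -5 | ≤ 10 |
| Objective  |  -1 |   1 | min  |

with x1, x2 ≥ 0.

Unbounded (objective can decrease without bound)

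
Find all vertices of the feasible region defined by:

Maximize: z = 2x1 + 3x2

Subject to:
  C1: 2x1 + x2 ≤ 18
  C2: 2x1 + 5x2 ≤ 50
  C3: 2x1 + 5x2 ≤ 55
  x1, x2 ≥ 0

(0, 0), (9, 0), (5, 8), (0, 10)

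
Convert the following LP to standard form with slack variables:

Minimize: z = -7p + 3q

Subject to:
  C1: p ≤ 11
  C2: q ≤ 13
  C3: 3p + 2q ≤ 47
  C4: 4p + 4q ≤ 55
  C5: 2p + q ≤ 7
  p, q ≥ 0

min z = -7p + 3q

s.t.
  p + s1 = 11
  q + s2 = 13
  3p + 2q + s3 = 47
  4p + 4q + s4 = 55
  2p + q + s5 = 7
  p, q, s1, s2, s3, s4, s5 ≥ 0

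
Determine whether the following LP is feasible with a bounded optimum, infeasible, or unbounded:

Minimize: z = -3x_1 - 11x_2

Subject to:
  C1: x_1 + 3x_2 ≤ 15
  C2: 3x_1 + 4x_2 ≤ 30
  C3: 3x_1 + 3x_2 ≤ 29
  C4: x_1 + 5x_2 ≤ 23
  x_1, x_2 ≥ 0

Feasible with a bounded optimal solution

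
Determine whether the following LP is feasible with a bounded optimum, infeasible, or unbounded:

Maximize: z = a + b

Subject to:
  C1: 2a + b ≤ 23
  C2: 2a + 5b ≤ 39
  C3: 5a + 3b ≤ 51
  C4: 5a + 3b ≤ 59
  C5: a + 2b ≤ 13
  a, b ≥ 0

Feasible with a bounded optimal solution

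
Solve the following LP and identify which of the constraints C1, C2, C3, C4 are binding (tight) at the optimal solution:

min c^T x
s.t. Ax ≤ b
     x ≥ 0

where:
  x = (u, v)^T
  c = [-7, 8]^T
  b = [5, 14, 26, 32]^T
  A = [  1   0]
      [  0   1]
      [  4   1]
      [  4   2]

At u = 5, v = 0, compute slack b - a·x for each constraint:
  C1: 5 − 5 = 0  (binding)
  C2: 14 − 0 = 14  (slack)
  C3: 26 − 20 = 6  (slack)
  C4: 32 − 20 = 12  (slack)

Optimal: u = 5, v = 0
Binding: C1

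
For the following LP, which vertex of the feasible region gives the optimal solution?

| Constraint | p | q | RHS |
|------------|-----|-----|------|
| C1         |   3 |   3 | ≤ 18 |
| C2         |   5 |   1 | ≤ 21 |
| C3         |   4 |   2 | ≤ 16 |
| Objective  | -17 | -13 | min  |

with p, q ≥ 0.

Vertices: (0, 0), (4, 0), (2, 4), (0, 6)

Evaluate the objective at each vertex of the feasible region:
  z(0, 0) = 0
  z(4, 0) = -68
  z(2, 4) = -86  ←
  z(0, 6) = -78
The minimum is at p = 2, q = 4.

(2, 4)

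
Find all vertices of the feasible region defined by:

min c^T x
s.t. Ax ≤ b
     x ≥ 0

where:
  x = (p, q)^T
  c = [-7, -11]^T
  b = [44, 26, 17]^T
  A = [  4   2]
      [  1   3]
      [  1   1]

(0, 0), (11, 0), (8, 6), (0, 8.667)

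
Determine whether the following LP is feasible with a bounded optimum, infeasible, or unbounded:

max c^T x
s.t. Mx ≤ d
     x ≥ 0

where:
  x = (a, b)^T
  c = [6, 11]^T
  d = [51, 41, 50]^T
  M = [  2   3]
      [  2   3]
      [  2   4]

Feasible with a bounded optimal solution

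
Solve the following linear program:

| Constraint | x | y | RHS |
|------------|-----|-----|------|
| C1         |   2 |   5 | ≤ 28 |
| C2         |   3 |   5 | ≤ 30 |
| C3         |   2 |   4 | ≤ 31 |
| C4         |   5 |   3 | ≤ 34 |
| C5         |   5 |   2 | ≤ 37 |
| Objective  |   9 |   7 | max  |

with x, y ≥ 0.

Evaluate the objective at each vertex of the feasible region:
  z(0, 0) = 0
  z(6.8, 0) = 61.2
  z(5, 3) = 66  ←
  z(2, 4.8) = 51.6
  z(0, 5.6) = 39.2
The maximum is at x = 5, y = 3.

x = 5, y = 3, z = 66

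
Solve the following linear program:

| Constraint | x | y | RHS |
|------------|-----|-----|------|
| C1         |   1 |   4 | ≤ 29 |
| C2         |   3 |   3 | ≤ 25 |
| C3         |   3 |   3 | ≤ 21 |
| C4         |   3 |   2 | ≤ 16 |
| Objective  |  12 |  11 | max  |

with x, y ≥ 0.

Evaluate the objective at each vertex of the feasible region:
  z(0, 0) = 0
  z(5.333, 0) = 64
  z(2, 5) = 79  ←
  z(0, 7) = 77
The maximum is at x = 2, y = 5.

x = 2, y = 5, z = 79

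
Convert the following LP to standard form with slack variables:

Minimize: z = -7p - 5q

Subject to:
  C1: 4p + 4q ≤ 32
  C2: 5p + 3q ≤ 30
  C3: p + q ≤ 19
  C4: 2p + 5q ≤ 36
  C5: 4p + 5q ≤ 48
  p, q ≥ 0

min z = -7p - 5q

s.t.
  4p + 4q + s1 = 32
  5p + 3q + s2 = 30
  p + q + s3 = 19
  2p + 5q + s4 = 36
  4p + 5q + s5 = 48
  p, q, s1, s2, s3, s4, s5 ≥ 0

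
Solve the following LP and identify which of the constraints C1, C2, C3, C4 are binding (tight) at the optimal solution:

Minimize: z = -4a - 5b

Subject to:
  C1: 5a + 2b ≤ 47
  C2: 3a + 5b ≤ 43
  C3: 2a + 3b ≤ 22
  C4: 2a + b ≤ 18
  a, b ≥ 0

At a = 8, b = 2, compute slack b - a·x for each constraint:
  C1: 47 − 44 = 3  (slack)
  C2: 43 − 34 = 9  (slack)
  C3: 22 − 22 = 0  (binding)
  C4: 18 − 18 = 0  (binding)

Optimal: a = 8, b = 2
Binding: C3, C4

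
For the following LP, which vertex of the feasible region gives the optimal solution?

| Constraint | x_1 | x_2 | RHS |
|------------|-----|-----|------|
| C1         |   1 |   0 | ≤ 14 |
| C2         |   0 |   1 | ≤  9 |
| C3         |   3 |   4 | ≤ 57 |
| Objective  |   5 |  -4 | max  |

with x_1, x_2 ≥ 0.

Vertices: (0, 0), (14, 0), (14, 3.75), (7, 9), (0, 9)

Evaluate the objective at each vertex of the feasible region:
  z(0, 0) = 0
  z(14, 0) = 70  ←
  z(14, 3.75) = 55
  z(7, 9) = -1
  z(0, 9) = -36
The maximum is at x_1 = 14, x_2 = 0.

(14, 0)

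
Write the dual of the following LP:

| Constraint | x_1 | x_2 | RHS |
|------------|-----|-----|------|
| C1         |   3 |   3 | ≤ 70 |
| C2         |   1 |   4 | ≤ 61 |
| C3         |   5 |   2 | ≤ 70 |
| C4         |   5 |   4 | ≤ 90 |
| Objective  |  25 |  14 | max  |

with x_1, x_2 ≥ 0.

Primal max cᵀx s.t. Ax ≤ b, x ≥ 0  →  Dual min bᵀy s.t. Aᵀy ≥ c, y ≥ 0.

Minimize: z = 70y1 + 61y2 + 70y3 + 90y4

Subject to:
  3y1 + y2 + 5y3 + 5y4 ≥ 25
  3y1 + 4y2 + 2y3 + 4y4 ≥ 14
  y1, y2, y3, y4 ≥ 0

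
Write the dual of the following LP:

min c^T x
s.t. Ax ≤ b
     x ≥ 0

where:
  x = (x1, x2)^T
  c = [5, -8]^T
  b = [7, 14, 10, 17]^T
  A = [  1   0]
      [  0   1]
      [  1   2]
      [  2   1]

Primal min cᵀx s.t. Ax ≤ b, x ≥ 0  →  Dual max −bᵀy s.t. Aᵀy ≥ −c, y ≥ 0.

Maximize: z = -7y1 - 14y2 - 10y3 - 17y4

Subject to:
  y1 + y3 + 2y4 ≥ -5
  y2 + 2y3 + y4 ≥ 8
  y1, y2, y3, y4 ≥ 0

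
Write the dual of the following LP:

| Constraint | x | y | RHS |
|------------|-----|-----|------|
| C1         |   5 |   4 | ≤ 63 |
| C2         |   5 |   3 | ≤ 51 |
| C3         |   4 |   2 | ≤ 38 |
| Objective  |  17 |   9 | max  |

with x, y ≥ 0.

Primal max cᵀx s.t. Ax ≤ b, x ≥ 0  →  Dual min bᵀy s.t. Aᵀy ≥ c, y ≥ 0.

Minimize: z = 63y1 + 51y2 + 38y3

Subject to:
  5y1 + 5y2 + 4y3 ≥ 17
  4y1 + 3y2 + 2y3 ≥ 9
  y1, y2, y3 ≥ 0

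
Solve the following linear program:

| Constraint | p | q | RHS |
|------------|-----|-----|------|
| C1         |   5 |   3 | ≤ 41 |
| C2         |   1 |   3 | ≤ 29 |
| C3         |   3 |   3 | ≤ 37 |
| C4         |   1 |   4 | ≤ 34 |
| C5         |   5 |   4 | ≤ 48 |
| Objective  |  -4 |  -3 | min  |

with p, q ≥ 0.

Evaluate the objective at each vertex of the feasible region:
  z(0, 0) = 0
  z(8.2, 0) = -32.8
  z(4, 7) = -37  ←
  z(3.5, 7.625) = -36.88
  z(0, 8.5) = -25.5
The minimum is at p = 4, q = 7.

p = 4, q = 7, z = -37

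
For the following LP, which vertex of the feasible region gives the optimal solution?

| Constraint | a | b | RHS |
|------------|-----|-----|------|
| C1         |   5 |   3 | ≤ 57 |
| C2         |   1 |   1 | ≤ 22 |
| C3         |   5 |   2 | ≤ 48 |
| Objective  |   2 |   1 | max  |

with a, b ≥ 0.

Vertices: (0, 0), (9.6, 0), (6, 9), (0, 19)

Evaluate the objective at each vertex of the feasible region:
  z(0, 0) = 0
  z(9.6, 0) = 19.2
  z(6, 9) = 21  ←
  z(0, 19) = 19
The maximum is at a = 6, b = 9.

(6, 9)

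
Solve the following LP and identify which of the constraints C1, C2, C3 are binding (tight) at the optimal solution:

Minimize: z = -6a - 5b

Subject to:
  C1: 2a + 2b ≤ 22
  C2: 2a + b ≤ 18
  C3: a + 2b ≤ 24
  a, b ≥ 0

At a = 7, b = 4, compute slack b - a·x for each constraint:
  C1: 22 − 22 = 0  (binding)
  C2: 18 − 18 = 0  (binding)
  C3: 24 − 15 = 9  (slack)

Optimal: a = 7, b = 4
Binding: C1, C2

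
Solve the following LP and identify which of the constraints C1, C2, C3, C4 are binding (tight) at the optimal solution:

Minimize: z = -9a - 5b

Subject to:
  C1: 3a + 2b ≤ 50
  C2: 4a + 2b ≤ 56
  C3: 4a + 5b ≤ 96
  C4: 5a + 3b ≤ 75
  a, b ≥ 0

At a = 9, b = 10, compute slack b - a·x for each constraint:
  C1: 50 − 47 = 3  (slack)
  C2: 56 − 56 = 0  (binding)
  C3: 96 − 86 = 10  (slack)
  C4: 75 − 75 = 0  (binding)

Optimal: a = 9, b = 10
Binding: C2, C4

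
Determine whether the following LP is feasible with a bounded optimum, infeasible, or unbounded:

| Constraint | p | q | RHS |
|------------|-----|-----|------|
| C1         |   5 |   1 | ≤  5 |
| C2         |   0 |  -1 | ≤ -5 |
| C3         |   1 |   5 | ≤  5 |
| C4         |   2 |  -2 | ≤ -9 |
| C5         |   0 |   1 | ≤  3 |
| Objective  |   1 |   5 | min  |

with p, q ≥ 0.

Infeasible (no feasible solution exists)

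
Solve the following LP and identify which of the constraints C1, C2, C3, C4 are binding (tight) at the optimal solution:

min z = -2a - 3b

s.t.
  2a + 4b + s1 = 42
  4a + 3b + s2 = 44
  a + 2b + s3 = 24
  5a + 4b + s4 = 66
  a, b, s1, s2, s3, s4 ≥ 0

At a = 5, b = 8, compute slack b - a·x for each constraint:
  C1: 42 − 42 = 0  (binding)
  C2: 44 − 44 = 0  (binding)
  C3: 24 − 21 = 3  (slack)
  C4: 66 − 57 = 9  (slack)

Optimal: a = 5, b = 8
Binding: C1, C2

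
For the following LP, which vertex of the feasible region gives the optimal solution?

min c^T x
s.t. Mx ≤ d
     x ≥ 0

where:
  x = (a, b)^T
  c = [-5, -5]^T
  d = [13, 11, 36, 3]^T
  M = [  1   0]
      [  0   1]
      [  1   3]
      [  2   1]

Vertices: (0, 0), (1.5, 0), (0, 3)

Evaluate the objective at each vertex of the feasible region:
  z(0, 0) = 0
  z(1.5, 0) = -7.5
  z(0, 3) = -15  ←
The minimum is at a = 0, b = 3.

(0, 3)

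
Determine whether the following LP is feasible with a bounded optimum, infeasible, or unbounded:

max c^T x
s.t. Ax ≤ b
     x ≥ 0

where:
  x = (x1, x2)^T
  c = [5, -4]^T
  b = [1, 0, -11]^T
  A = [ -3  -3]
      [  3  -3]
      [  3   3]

Infeasible (no feasible solution exists)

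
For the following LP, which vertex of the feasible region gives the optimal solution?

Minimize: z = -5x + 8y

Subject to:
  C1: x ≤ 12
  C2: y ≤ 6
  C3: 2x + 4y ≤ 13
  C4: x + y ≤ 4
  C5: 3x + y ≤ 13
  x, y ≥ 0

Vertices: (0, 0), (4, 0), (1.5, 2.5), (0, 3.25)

Evaluate the objective at each vertex of the feasible region:
  z(0, 0) = 0
  z(4, 0) = -20  ←
  z(1.5, 2.5) = 12.5
  z(0, 3.25) = 26
The minimum is at x = 4, y = 0.

(4, 0)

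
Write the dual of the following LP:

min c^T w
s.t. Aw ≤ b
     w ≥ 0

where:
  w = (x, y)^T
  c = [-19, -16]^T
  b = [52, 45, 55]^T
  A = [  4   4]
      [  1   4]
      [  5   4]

Primal min cᵀx s.t. Ax ≤ b, x ≥ 0  →  Dual max −bᵀy s.t. Aᵀy ≥ −c, y ≥ 0.

Maximize: z = -52y1 - 45y2 - 55y3

Subject to:
  4y1 + y2 + 5y3 ≥ 19
  4y1 + 4y2 + 4y3 ≥ 16
  y1, y2, y3 ≥ 0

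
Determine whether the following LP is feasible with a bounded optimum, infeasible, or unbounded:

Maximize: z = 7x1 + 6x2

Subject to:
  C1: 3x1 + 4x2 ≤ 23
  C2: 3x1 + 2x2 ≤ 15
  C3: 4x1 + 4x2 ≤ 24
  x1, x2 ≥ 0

Feasible with a bounded optimal solution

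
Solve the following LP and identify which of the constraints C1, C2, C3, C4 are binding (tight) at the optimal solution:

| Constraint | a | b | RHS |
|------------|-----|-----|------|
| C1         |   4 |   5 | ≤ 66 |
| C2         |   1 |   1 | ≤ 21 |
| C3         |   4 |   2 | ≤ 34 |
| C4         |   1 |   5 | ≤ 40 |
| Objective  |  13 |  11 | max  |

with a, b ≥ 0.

At a = 5, b = 7, compute slack b - a·x for each constraint:
  C1: 66 − 55 = 11  (slack)
  C2: 21 − 12 = 9  (slack)
  C3: 34 − 34 = 0  (binding)
  C4: 40 − 40 = 0  (binding)

Optimal: a = 5, b = 7
Binding: C3, C4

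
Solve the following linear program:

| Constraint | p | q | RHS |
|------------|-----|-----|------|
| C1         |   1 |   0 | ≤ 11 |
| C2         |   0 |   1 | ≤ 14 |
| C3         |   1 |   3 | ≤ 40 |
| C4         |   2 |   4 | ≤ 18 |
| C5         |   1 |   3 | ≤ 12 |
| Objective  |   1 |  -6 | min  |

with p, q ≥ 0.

Evaluate the objective at each vertex of the feasible region:
  z(0, 0) = 0
  z(9, 0) = 9
  z(3, 3) = -15
  z(0, 4) = -24  ←
The minimum is at p = 0, q = 4.

p = 0, q = 4, z = -24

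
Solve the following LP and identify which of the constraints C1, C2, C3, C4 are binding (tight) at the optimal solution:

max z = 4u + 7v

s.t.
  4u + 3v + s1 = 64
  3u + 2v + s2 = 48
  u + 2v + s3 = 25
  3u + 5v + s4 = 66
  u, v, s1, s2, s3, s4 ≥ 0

At u = 7, v = 9, compute slack b - a·x for each constraint:
  C1: 64 − 55 = 9  (slack)
  C2: 48 − 39 = 9  (slack)
  C3: 25 − 25 = 0  (binding)
  C4: 66 − 66 = 0  (binding)

Optimal: u = 7, v = 9
Binding: C3, C4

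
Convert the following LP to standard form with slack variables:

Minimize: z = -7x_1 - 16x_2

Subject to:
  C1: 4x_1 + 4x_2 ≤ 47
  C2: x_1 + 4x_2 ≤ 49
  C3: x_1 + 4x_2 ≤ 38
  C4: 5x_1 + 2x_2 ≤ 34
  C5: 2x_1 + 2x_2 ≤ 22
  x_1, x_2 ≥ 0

min z = -7x_1 - 16x_2

s.t.
  4x_1 + 4x_2 + s1 = 47
  x_1 + 4x_2 + s2 = 49
  x_1 + 4x_2 + s3 = 38
  5x_1 + 2x_2 + s4 = 34
  2x_1 + 2x_2 + s5 = 22
  x_1, x_2, s1, s2, s3, s4, s5 ≥ 0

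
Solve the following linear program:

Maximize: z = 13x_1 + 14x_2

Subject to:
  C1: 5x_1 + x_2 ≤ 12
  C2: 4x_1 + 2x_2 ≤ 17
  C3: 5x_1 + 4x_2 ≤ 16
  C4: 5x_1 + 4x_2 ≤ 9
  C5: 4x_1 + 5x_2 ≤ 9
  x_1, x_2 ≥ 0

Evaluate the objective at each vertex of the feasible region:
  z(0, 0) = 0
  z(1.8, 0) = 23.4
  z(1, 1) = 27  ←
  z(0, 1.8) = 25.2
The maximum is at x_1 = 1, x_2 = 1.

x_1 = 1, x_2 = 1, z = 27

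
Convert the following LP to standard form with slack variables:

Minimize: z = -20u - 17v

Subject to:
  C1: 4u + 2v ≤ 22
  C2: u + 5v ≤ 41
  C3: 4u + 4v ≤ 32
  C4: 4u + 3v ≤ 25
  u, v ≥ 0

min z = -20u - 17v

s.t.
  4u + 2v + s1 = 22
  u + 5v + s2 = 41
  4u + 4v + s3 = 32
  4u + 3v + s4 = 25
  u, v, s1, s2, s3, s4 ≥ 0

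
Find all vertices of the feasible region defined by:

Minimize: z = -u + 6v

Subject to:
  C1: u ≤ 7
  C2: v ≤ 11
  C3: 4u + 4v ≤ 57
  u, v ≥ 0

(0, 0), (7, 0), (7, 7.25), (3.25, 11), (0, 11)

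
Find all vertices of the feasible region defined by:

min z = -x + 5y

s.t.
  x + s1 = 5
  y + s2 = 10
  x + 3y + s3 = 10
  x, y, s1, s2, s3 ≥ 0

(0, 0), (5, 0), (5, 1.667), (0, 3.333)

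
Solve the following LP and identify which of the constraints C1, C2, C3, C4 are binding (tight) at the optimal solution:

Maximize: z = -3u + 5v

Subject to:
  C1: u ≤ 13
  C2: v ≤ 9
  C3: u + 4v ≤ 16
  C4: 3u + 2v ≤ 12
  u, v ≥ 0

At u = 0, v = 4, compute slack b - a·x for each constraint:
  C1: 13 − 0 = 13  (slack)
  C2: 9 − 4 = 5  (slack)
  C3: 16 − 16 = 0  (binding)
  C4: 12 − 8 = 4  (slack)

Optimal: u = 0, v = 4
Binding: C3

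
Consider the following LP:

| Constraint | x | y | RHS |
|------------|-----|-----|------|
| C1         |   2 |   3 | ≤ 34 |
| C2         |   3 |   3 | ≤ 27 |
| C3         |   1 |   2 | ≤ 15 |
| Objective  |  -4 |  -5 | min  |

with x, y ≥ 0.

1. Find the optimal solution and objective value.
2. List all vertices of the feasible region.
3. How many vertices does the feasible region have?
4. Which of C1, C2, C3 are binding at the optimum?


1. x = 3, y = 6, z = -42
2. (0, 0), (9, 0), (3, 6), (0, 7.5)
3. 4
4. C2, C3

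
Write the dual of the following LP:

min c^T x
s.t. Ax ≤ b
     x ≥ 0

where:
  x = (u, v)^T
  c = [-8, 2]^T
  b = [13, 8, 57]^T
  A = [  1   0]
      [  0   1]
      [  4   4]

Primal min cᵀx s.t. Ax ≤ b, x ≥ 0  →  Dual max −bᵀy s.t. Aᵀy ≥ −c, y ≥ 0.

Maximize: z = -13y1 - 8y2 - 57y3

Subject to:
  y1 + 4y3 ≥ 8
  y2 + 4y3 ≥ -2
  y1, y2, y3 ≥ 0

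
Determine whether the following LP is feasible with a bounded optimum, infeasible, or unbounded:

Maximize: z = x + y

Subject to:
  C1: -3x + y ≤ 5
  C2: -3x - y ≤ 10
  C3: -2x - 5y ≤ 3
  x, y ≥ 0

Unbounded (objective can increase without bound)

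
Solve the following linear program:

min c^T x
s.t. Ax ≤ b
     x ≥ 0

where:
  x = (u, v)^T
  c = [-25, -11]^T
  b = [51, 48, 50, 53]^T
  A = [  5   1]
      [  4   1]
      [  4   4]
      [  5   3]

Evaluate the objective at each vertex of the feasible region:
  z(0, 0) = 0
  z(10.2, 0) = -255
  z(10, 1) = -261  ←
  z(7.75, 4.75) = -246
  z(0, 12.5) = -137.5
The minimum is at u = 10, v = 1.

u = 10, v = 1, z = -261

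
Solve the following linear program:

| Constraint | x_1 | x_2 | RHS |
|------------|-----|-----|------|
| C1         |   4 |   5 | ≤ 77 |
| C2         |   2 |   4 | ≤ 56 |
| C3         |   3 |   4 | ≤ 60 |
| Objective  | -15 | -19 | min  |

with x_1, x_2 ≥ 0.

Evaluate the objective at each vertex of the feasible region:
  z(0, 0) = 0
  z(19.25, 0) = -288.8
  z(8, 9) = -291  ←
  z(4, 12) = -288
  z(0, 14) = -266
The minimum is at x_1 = 8, x_2 = 9.

x_1 = 8, x_2 = 9, z = -291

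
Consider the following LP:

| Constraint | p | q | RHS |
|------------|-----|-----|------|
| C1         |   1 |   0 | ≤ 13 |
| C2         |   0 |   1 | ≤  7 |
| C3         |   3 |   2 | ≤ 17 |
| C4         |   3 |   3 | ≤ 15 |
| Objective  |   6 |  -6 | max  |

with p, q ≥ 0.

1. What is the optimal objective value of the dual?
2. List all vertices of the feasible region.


1. 30
2. (0, 0), (5, 0), (0, 5)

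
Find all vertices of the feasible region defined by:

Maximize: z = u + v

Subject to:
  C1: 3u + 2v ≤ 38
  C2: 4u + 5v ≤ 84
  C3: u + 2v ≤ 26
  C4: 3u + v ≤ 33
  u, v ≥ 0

(0, 0), (11, 0), (9.333, 5), (6, 10), (0, 13)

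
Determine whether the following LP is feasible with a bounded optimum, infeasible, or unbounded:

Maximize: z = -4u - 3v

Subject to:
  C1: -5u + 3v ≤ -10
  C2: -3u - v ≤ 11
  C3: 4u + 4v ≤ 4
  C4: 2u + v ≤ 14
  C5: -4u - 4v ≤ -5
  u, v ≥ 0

Infeasible (no feasible solution exists)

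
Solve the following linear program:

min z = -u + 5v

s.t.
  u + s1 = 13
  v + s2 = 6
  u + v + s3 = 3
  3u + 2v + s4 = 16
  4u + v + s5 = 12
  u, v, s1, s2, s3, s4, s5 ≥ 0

Evaluate the objective at each vertex of the feasible region:
  z(0, 0) = 0
  z(3, 0) = -3  ←
  z(0, 3) = 15
The minimum is at u = 3, v = 0.

u = 3, v = 0, z = -3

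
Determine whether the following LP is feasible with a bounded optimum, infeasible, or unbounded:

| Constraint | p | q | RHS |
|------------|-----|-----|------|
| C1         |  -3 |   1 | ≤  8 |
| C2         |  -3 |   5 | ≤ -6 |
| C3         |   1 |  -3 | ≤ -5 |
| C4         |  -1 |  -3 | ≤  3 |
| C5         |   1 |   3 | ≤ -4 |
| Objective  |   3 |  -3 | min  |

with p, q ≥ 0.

Infeasible (no feasible solution exists)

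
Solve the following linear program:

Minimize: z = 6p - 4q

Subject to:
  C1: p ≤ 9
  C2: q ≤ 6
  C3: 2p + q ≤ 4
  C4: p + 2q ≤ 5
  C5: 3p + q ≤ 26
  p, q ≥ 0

Evaluate the objective at each vertex of the feasible region:
  z(0, 0) = 0
  z(2, 0) = 12
  z(1, 2) = -2
  z(0, 2.5) = -10  ←
The minimum is at p = 0, q = 2.5.

p = 0, q = 2.5, z = -10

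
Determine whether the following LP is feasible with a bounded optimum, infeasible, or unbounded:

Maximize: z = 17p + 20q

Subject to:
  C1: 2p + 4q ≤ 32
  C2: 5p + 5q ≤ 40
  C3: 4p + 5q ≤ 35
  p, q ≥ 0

Feasible with a bounded optimal solution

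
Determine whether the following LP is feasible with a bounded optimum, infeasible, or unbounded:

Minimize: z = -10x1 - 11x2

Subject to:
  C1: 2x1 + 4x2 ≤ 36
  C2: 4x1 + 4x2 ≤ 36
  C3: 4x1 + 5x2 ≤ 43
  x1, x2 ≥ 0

Feasible with a bounded optimal solution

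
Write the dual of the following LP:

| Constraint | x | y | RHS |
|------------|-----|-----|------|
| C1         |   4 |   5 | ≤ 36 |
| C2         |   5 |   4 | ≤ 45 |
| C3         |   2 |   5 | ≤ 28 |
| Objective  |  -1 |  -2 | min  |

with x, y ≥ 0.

Primal min cᵀx s.t. Ax ≤ b, x ≥ 0  →  Dual max −bᵀy s.t. Aᵀy ≥ −c, y ≥ 0.

Maximize: z = -36y1 - 45y2 - 28y3

Subject to:
  4y1 + 5y2 + 2y3 ≥ 1
  5y1 + 4y2 + 5y3 ≥ 2
  y1, y2, y3 ≥ 0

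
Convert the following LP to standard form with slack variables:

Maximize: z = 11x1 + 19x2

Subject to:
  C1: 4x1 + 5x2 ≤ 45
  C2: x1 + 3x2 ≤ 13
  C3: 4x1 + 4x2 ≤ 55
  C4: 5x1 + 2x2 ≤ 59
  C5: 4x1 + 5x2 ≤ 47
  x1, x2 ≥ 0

max z = 11x1 + 19x2

s.t.
  4x1 + 5x2 + s1 = 45
  x1 + 3x2 + s2 = 13
  4x1 + 4x2 + s3 = 55
  5x1 + 2x2 + s4 = 59
  4x1 + 5x2 + s5 = 47
  x1, x2, s1, s2, s3, s4, s5 ≥ 0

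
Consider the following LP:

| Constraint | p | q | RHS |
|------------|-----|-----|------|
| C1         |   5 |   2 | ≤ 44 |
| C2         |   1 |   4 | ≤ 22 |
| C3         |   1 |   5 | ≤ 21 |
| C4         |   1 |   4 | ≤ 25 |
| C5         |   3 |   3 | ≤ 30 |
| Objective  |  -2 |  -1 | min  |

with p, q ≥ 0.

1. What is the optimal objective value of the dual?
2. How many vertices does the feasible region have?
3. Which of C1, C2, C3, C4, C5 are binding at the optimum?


1. -18
2. 5
3. C1, C5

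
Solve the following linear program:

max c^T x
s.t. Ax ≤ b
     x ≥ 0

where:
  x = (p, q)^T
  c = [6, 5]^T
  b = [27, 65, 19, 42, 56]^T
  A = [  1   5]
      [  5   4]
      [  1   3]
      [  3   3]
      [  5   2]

Evaluate the objective at each vertex of the feasible region:
  z(0, 0) = 0
  z(11.2, 0) = 67.2
  z(10, 3) = 75  ←
  z(7, 4) = 62
  z(0, 5.4) = 27
The maximum is at p = 10, q = 3.

p = 10, q = 3, z = 75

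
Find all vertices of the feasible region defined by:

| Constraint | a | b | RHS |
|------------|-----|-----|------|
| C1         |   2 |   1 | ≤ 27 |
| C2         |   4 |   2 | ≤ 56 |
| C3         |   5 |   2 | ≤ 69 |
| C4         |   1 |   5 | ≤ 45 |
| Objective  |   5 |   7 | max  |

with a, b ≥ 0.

(0, 0), (13.5, 0), (10, 7), (0, 9)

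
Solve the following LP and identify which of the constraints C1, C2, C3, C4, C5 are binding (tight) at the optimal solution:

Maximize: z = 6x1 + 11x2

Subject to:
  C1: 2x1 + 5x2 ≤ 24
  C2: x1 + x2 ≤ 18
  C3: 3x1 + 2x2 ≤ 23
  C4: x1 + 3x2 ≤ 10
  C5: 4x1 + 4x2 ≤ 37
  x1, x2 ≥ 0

At x1 = 7, x2 = 1, compute slack b - a·x for each constraint:
  C1: 24 − 19 = 5  (slack)
  C2: 18 − 8 = 10  (slack)
  C3: 23 − 23 = 0  (binding)
  C4: 10 − 10 = 0  (binding)
  C5: 37 − 32 = 5  (slack)

Optimal: x1 = 7, x2 = 1
Binding: C3, C4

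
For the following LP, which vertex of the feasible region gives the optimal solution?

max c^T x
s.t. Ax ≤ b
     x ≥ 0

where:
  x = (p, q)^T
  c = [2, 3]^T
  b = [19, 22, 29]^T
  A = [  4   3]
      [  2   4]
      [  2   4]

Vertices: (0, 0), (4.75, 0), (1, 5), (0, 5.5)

Evaluate the objective at each vertex of the feasible region:
  z(0, 0) = 0
  z(4.75, 0) = 9.5
  z(1, 5) = 17  ←
  z(0, 5.5) = 16.5
The maximum is at p = 1, q = 5.

(1, 5)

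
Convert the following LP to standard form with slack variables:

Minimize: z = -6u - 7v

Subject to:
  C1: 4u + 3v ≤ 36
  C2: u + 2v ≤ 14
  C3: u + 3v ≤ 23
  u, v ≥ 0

min z = -6u - 7v

s.t.
  4u + 3v + s1 = 36
  u + 2v + s2 = 14
  u + 3v + s3 = 23
  u, v, s1, s2, s3 ≥ 0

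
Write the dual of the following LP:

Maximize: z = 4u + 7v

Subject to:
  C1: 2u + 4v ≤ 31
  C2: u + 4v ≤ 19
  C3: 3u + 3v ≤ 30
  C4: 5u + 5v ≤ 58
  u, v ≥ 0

Primal max cᵀx s.t. Ax ≤ b, x ≥ 0  →  Dual min bᵀy s.t. Aᵀy ≥ c, y ≥ 0.

Minimize: z = 31y1 + 19y2 + 30y3 + 58y4

Subject to:
  2y1 + y2 + 3y3 + 5y4 ≥ 4
  4y1 + 4y2 + 3y3 + 5y4 ≥ 7
  y1, y2, y3, y4 ≥ 0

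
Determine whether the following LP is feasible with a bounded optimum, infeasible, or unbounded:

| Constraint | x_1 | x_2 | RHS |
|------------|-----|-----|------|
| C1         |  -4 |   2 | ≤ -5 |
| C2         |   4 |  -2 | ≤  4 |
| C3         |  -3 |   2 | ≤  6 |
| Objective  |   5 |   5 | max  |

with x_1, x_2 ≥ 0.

Infeasible (no feasible solution exists)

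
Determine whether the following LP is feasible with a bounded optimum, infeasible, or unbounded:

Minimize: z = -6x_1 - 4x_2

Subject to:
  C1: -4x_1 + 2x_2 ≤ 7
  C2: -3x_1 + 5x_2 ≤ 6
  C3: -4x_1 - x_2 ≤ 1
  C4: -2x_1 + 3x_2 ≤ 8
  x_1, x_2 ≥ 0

Unbounded (objective can decrease without bound)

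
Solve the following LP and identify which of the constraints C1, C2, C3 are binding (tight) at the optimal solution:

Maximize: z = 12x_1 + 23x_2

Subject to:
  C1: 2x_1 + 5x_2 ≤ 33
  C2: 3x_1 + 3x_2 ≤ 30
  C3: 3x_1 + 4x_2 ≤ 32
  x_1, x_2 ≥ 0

At x_1 = 4, x_2 = 5, compute slack b - a·x for each constraint:
  C1: 33 − 33 = 0  (binding)
  C2: 30 − 27 = 3  (slack)
  C3: 32 − 32 = 0  (binding)

Optimal: x_1 = 4, x_2 = 5
Binding: C1, C3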